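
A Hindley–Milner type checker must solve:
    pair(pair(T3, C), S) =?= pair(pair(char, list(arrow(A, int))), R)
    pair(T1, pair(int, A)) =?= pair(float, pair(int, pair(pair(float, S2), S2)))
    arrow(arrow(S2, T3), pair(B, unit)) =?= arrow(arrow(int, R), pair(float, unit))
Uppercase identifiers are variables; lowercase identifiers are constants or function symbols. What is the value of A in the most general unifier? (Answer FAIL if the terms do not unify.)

pair(pair(float, int), int)

Decompose pair/2: pair(T3, C) =?= pair(char, list(arrow(A, int))),  S =?= R.
Decompose pair/2: T3 =?= char,  C =?= list(arrow(A, int)).
Bind T3 := char; substituting into the one remaining equation that mentions T3 gives: arrow(arrow(S2, char), pair(B, unit)) =?= arrow(arrow(int, R), pair(float, unit)).
Bind C := list(arrow(A, int)); no other remaining equation mentions C.
Bind S := R; no other remaining equation mentions S.
Decompose pair/2: T1 =?= float,  pair(int, A) =?= pair(int, pair(pair(float, S2), S2)).
Bind T1 := float; no other remaining equation mentions T1.
Decompose pair/2: int =?= int,  A =?= pair(pair(float, S2), S2).
Delete trivial equation int =?= int.
Bind A := pair(pair(float, S2), S2); no other remaining equation mentions A. Substituting into the earlier binding gives C := list(arrow(pair(pair(float, S2), S2), int)).
Decompose arrow/2: arrow(S2, char) =?= arrow(int, R),  pair(B, unit) =?= pair(float, unit).
Decompose arrow/2: S2 =?= int,  char =?= R.
Bind S2 := int; no other remaining equation mentions S2. Substituting into the earlier bindings gives C := list(arrow(pair(pair(float, int), int), int)), A := pair(pair(float, int), int).
Bind R := char; no other remaining equation mentions R. Substituting into the earlier binding gives S := char.
Decompose pair/2: B =?= float,  unit =?= unit.
Bind B := float; no other remaining equation mentions B.
Delete trivial equation unit =?= unit.
MGU = { T3 ↦ char, C ↦ list(arrow(pair(pair(float, int), int), int)), S ↦ char, T1 ↦ float, A ↦ pair(pair(float, int), int), S2 ↦ int, R ↦ char, B ↦ float }, so A ↦ pair(pair(float, int), int).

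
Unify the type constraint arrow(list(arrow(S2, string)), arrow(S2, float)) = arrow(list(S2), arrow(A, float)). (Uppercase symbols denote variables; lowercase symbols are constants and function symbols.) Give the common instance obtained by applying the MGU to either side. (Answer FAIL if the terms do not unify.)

FAIL

Decompose arrow/2: list(arrow(S2, string)) = list(S2),  arrow(S2, float) = arrow(A, float).
Decompose list/1: arrow(S2, string) = S2.
Occurs check fails: S2 occurs in arrow(S2, string); the equation S2 = arrow(S2, string) has no finite solution.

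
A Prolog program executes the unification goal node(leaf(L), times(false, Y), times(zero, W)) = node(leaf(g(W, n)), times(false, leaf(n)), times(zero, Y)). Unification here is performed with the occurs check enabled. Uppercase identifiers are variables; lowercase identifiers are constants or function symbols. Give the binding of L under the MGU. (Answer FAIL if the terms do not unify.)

g(leaf(n), n)

Decompose node/3: leaf(L) = leaf(g(W, n)),  times(false, Y) = times(false, leaf(n)),  times(zero, W) = times(zero, Y).
Decompose leaf/1: L = g(W, n).
Bind L := g(W, n); no other remaining equation mentions L.
Decompose times/2: false = false,  Y = leaf(n).
Delete trivial equation false = false.
Bind Y := leaf(n); substituting into the remaining equation gives: times(zero, W) = times(zero, leaf(n)).
Decompose times/2: zero = zero,  W = leaf(n).
Delete trivial equation zero = zero.
Bind W := leaf(n). Substituting into the earlier binding gives L := g(leaf(n), n).
MGU = { L ↦ g(leaf(n), n), Y ↦ leaf(n), W ↦ leaf(n) }, so L ↦ g(leaf(n), n).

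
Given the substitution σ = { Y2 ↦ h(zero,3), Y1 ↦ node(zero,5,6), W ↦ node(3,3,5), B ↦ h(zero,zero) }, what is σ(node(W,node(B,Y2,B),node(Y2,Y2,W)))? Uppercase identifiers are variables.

node(node(3,3,5),node(h(zero,zero),h(zero,3),h(zero,zero)),node(h(zero,3),h(zero,3),node(3,3,5)))

Replace each occurrence of Y2 with h(zero,3).
Replace each occurrence of W with node(3,3,5).
Replace each occurrence of B with h(zero,zero).
Result: node(node(3,3,5),node(h(zero,zero),h(zero,3),h(zero,zero)),node(h(zero,3),h(zero,3),node(3,3,5))).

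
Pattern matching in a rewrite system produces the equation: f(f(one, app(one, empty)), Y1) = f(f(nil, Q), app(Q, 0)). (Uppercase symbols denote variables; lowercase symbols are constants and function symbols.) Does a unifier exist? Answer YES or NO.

NO

Decompose f/2: f(one, app(one, empty)) = f(nil, Q),  Y1 = app(Q, 0).
Decompose f/2: one = nil,  app(one, empty) = Q.
Clash: constants one and nil differ; no unifier exists.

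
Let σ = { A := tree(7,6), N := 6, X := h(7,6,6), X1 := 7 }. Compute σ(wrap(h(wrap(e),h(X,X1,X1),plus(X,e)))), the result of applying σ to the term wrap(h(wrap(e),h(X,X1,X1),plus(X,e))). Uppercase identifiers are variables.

Replace each occurrence of X with h(7,6,6).
Replace each occurrence of X1 with 7.
Result: wrap(h(wrap(e),h(h(7,6,6),7,7),plus(h(7,6,6),e))).

wrap(h(wrap(e),h(h(7,6,6),7,7),plus(h(7,6,6),e)))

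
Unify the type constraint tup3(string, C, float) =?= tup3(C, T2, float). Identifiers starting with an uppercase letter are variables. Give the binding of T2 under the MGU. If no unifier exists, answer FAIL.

string

Decompose tup3/3: string =?= C,  C =?= T2,  float =?= float.
Bind C := string; substituting into the one remaining equation that mentions C gives: string =?= T2.
Bind T2 := string; no other remaining equation mentions T2.
Delete trivial equation float =?= float.
MGU = { C ↦ string, T2 ↦ string }, so T2 ↦ string.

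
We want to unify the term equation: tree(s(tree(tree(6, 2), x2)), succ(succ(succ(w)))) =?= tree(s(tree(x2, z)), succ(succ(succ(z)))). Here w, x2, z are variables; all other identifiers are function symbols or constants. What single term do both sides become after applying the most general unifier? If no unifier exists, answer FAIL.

Decompose tree/2: s(tree(tree(6, 2), x2)) =?= s(tree(x2, z)),  succ(succ(succ(w))) =?= succ(succ(succ(z))).
Decompose s/1: tree(tree(6, 2), x2) =?= tree(x2, z).
Decompose tree/2: tree(6, 2) =?= x2,  x2 =?= z.
Bind x2 := tree(6, 2); substituting into the one remaining equation that mentions x2 gives: tree(6, 2) =?= z.
Bind z := tree(6, 2); substituting into the remaining equation gives: succ(succ(succ(w))) =?= succ(succ(succ(tree(6, 2)))).
Decompose succ/1: succ(succ(w)) =?= succ(succ(tree(6, 2))).
Decompose succ/1: succ(w) =?= succ(tree(6, 2)).
Decompose succ/1: w =?= tree(6, 2).
Bind w := tree(6, 2).
Applying the MGU to either side gives tree(s(tree(tree(6, 2), tree(6, 2))), succ(succ(succ(tree(6, 2))))).

tree(s(tree(tree(6, 2), tree(6, 2))), succ(succ(succ(tree(6, 2)))))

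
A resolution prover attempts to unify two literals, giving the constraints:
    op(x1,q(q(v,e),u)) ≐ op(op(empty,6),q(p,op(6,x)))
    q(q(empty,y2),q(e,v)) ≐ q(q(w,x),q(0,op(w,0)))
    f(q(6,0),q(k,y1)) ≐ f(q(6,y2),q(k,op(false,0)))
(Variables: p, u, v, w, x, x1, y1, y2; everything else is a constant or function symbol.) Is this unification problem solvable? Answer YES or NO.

NO

Decompose op/2: x1 ≐ op(empty,6),  q(q(v,e),u) ≐ q(p,op(6,x)).
Bind x1 := op(empty,6); no other remaining equation mentions x1.
Decompose q/2: q(v,e) ≐ p,  u ≐ op(6,x).
Bind p := q(v,e); no other remaining equation mentions p.
Bind u := op(6,x); no other remaining equation mentions u.
Decompose q/2: q(empty,y2) ≐ q(w,x),  q(e,v) ≐ q(0,op(w,0)).
Decompose q/2: empty ≐ w,  y2 ≐ x.
Bind w := empty; substituting into the one remaining equation that mentions w gives: q(e,v) ≐ q(0,op(empty,0)).
Bind y2 := x; substituting into the one remaining equation that mentions y2 gives: f(q(6,0),q(k,y1)) ≐ f(q(6,x),q(k,op(false,0))).
Decompose q/2: e ≐ 0,  v ≐ op(empty,0).
Clash: constants e and 0 differ; no unifier exists.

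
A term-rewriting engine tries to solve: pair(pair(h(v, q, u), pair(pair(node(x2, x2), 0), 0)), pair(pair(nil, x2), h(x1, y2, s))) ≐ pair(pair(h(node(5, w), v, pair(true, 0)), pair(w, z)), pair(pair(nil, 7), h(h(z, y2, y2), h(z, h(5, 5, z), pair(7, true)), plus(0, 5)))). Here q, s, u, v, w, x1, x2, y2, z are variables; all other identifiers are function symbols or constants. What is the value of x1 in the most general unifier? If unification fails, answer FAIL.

Decompose pair/2: pair(h(v, q, u), pair(pair(node(x2, x2), 0), 0)) ≐ pair(h(node(5, w), v, pair(true, 0)), pair(w, z)),  pair(pair(nil, x2), h(x1, y2, s)) ≐ pair(pair(nil, 7), h(h(z, y2, y2), h(z, h(5, 5, z), pair(7, true)), plus(0, 5))).
Decompose pair/2: h(v, q, u) ≐ h(node(5, w), v, pair(true, 0)),  pair(pair(node(x2, x2), 0), 0) ≐ pair(w, z).
Decompose h/3: v ≐ node(5, w),  q ≐ v,  u ≐ pair(true, 0).
Bind v := node(5, w); substituting into the one remaining equation that mentions v gives: q ≐ node(5, w).
Bind q := node(5, w); no other remaining equation mentions q.
Bind u := pair(true, 0); no other remaining equation mentions u.
Decompose pair/2: pair(node(x2, x2), 0) ≐ w,  0 ≐ z.
Bind w := pair(node(x2, x2), 0); no other remaining equation mentions w. Substituting into the earlier bindings gives v := node(5, pair(node(x2, x2), 0)), q := node(5, pair(node(x2, x2), 0)).
Bind z := 0; substituting into the remaining equation gives: pair(pair(nil, x2), h(x1, y2, s)) ≐ pair(pair(nil, 7), h(h(0, y2, y2), h(0, h(5, 5, 0), pair(7, true)), plus(0, 5))).
Decompose pair/2: pair(nil, x2) ≐ pair(nil, 7),  h(x1, y2, s) ≐ h(h(0, y2, y2), h(0, h(5, 5, 0), pair(7, true)), plus(0, 5)).
Decompose pair/2: nil ≐ nil,  x2 ≐ 7.
Delete trivial equation nil ≐ nil.
Bind x2 := 7; no other remaining equation mentions x2. Substituting into the earlier bindings gives v := node(5, pair(node(7, 7), 0)), q := node(5, pair(node(7, 7), 0)), w := pair(node(7, 7), 0).
Decompose h/3: x1 ≐ h(0, y2, y2),  y2 ≐ h(0, h(5, 5, 0), pair(7, true)),  s ≐ plus(0, 5).
Bind x1 := h(0, y2, y2); no other remaining equation mentions x1.
Bind y2 := h(0, h(5, 5, 0), pair(7, true)); no other remaining equation mentions y2. Substituting into the earlier binding gives x1 := h(0, h(0, h(5, 5, 0), pair(7, true)), h(0, h(5, 5, 0), pair(7, true))).
Bind s := plus(0, 5).
MGU = { v := node(5, pair(node(7, 7), 0)), q := node(5, pair(node(7, 7), 0)), u := pair(true, 0), w := pair(node(7, 7), 0), z := 0, x2 := 7, x1 := h(0, h(0, h(5, 5, 0), pair(7, true)), h(0, h(5, 5, 0), pair(7, true))), y2 := h(0, h(5, 5, 0), pair(7, true)), s := plus(0, 5) }, so x1 := h(0, h(0, h(5, 5, 0), pair(7, true)), h(0, h(5, 5, 0), pair(7, true))).

h(0, h(0, h(5, 5, 0), pair(7, true)), h(0, h(5, 5, 0), pair(7, true)))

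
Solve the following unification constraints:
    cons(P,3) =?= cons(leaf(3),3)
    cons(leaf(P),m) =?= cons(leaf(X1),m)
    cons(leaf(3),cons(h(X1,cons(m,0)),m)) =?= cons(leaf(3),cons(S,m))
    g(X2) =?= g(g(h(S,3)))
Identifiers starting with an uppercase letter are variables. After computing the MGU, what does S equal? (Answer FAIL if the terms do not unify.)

h(leaf(3),cons(m,0))

Decompose cons/2: P =?= leaf(3),  3 =?= 3.
Bind P := leaf(3); substituting into the one remaining equation that mentions P gives: cons(leaf(leaf(3)),m) =?= cons(leaf(X1),m).
Delete trivial equation 3 =?= 3.
Decompose cons/2: leaf(leaf(3)) =?= leaf(X1),  m =?= m.
Decompose leaf/1: leaf(3) =?= X1.
Bind X1 := leaf(3); substituting into the one remaining equation that mentions X1 gives: cons(leaf(3),cons(h(leaf(3),cons(m,0)),m)) =?= cons(leaf(3),cons(S,m)).
Delete trivial equation m =?= m.
Decompose cons/2: leaf(3) =?= leaf(3),  cons(h(leaf(3),cons(m,0)),m) =?= cons(S,m).
Delete trivial equation leaf(3) =?= leaf(3).
Decompose cons/2: h(leaf(3),cons(m,0)) =?= S,  m =?= m.
Bind S := h(leaf(3),cons(m,0)); substituting into the one remaining equation that mentions S gives: g(X2) =?= g(g(h(h(leaf(3),cons(m,0)),3))).
Delete trivial equation m =?= m.
Decompose g/1: X2 =?= g(h(h(leaf(3),cons(m,0)),3)).
Bind X2 := g(h(h(leaf(3),cons(m,0)),3)).
MGU = { P := leaf(3), X1 := leaf(3), S := h(leaf(3),cons(m,0)), X2 := g(h(h(leaf(3),cons(m,0)),3)) }, so S := h(leaf(3),cons(m,0)).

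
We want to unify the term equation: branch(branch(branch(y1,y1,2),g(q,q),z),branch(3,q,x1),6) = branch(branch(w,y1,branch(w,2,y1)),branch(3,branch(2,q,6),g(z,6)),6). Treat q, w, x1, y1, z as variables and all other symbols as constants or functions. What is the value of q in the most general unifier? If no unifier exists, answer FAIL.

FAIL

Decompose branch/3: branch(branch(y1,y1,2),g(q,q),z) = branch(w,y1,branch(w,2,y1)),  branch(3,q,x1) = branch(3,branch(2,q,6),g(z,6)),  6 = 6.
Decompose branch/3: branch(y1,y1,2) = w,  g(q,q) = y1,  z = branch(w,2,y1).
Bind w := branch(y1,y1,2); substituting into the one remaining equation that mentions w gives: z = branch(branch(y1,y1,2),2,y1).
Bind y1 := g(q,q); substituting into the one remaining equation that mentions y1 gives: z = branch(branch(g(q,q),g(q,q),2),2,g(q,q)). Substituting into the earlier binding gives w := branch(g(q,q),g(q,q),2).
Bind z := branch(branch(g(q,q),g(q,q),2),2,g(q,q)); substituting into the one remaining equation that mentions z gives: branch(3,q,x1) = branch(3,branch(2,q,6),g(branch(branch(g(q,q),g(q,q),2),2,g(q,q)),6)).
Decompose branch/3: 3 = 3,  q = branch(2,q,6),  x1 = g(branch(branch(g(q,q),g(q,q),2),2,g(q,q)),6).
Delete trivial equation 3 = 3.
Occurs check fails: q occurs in branch(2,q,6); the equation q = branch(2,q,6) has no finite solution.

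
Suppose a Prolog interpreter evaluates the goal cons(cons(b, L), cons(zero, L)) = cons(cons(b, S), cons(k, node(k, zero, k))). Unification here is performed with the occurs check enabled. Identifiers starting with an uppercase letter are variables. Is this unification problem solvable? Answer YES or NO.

NO

Decompose cons/2: cons(b, L) = cons(b, S),  cons(zero, L) = cons(k, node(k, zero, k)).
Decompose cons/2: b = b,  L = S.
Delete trivial equation b = b.
Bind L := S; substituting into the remaining equation gives: cons(zero, S) = cons(k, node(k, zero, k)).
Decompose cons/2: zero = k,  S = node(k, zero, k).
Clash: constants zero and k differ; no unifier exists.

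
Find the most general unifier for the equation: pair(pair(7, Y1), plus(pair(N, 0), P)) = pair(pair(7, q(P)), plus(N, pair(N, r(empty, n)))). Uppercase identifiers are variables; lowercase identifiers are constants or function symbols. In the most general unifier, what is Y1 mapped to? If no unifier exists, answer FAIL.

FAIL

Decompose pair/2: pair(7, Y1) = pair(7, q(P)),  plus(pair(N, 0), P) = plus(N, pair(N, r(empty, n))).
Decompose pair/2: 7 = 7,  Y1 = q(P).
Delete trivial equation 7 = 7.
Bind Y1 := q(P); no other remaining equation mentions Y1.
Decompose plus/2: pair(N, 0) = N,  P = pair(N, r(empty, n)).
Occurs check fails: N occurs in pair(N, 0); the equation N = pair(N, 0) has no finite solution.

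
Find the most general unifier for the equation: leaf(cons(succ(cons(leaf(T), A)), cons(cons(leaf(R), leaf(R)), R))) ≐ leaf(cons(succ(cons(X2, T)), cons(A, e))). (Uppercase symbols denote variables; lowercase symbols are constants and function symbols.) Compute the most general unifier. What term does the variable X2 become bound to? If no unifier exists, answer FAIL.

Decompose leaf/1: cons(succ(cons(leaf(T), A)), cons(cons(leaf(R), leaf(R)), R)) ≐ cons(succ(cons(X2, T)), cons(A, e)).
Decompose cons/2: succ(cons(leaf(T), A)) ≐ succ(cons(X2, T)),  cons(cons(leaf(R), leaf(R)), R) ≐ cons(A, e).
Decompose succ/1: cons(leaf(T), A) ≐ cons(X2, T).
Decompose cons/2: leaf(T) ≐ X2,  A ≐ T.
Bind X2 := leaf(T); no other remaining equation mentions X2.
Bind A := T; substituting into the remaining equation gives: cons(cons(leaf(R), leaf(R)), R) ≐ cons(T, e).
Decompose cons/2: cons(leaf(R), leaf(R)) ≐ T,  R ≐ e.
Bind T := cons(leaf(R), leaf(R)); no other remaining equation mentions T. Substituting into the earlier bindings gives X2 := leaf(cons(leaf(R), leaf(R))), A := cons(leaf(R), leaf(R)).
Bind R := e. Substituting into the earlier bindings gives X2 := leaf(cons(leaf(e), leaf(e))), A := cons(leaf(e), leaf(e)), T := cons(leaf(e), leaf(e)).
MGU = { X2 -> leaf(cons(leaf(e), leaf(e))), A -> cons(leaf(e), leaf(e)), T -> cons(leaf(e), leaf(e)), R -> e }, so X2 -> leaf(cons(leaf(e), leaf(e))).

leaf(cons(leaf(e), leaf(e)))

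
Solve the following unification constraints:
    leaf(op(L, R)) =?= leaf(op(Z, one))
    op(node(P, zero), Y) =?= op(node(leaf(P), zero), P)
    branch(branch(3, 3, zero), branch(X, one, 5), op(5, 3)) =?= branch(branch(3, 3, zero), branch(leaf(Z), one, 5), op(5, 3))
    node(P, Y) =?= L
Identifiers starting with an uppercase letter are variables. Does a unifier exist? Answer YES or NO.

Decompose leaf/1: op(L, R) =?= op(Z, one).
Decompose op/2: L =?= Z,  R =?= one.
Bind L := Z; substituting into the one remaining equation that mentions L gives: node(P, Y) =?= Z.
Bind R := one; no other remaining equation mentions R.
Decompose op/2: node(P, zero) =?= node(leaf(P), zero),  Y =?= P.
Decompose node/2: P =?= leaf(P),  zero =?= zero.
Occurs check fails: P occurs in leaf(P); the equation P =?= leaf(P) has no finite solution.

NO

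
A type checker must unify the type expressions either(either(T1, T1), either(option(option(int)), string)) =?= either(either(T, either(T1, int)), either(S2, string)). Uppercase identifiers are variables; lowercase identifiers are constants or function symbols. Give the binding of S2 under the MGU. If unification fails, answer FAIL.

FAIL

Decompose either/2: either(T1, T1) =?= either(T, either(T1, int)),  either(option(option(int)), string) =?= either(S2, string).
Decompose either/2: T1 =?= T,  T1 =?= either(T1, int).
Bind T1 := T; substituting into the one remaining equation that mentions T1 gives: T =?= either(T, int).
Occurs check fails: T occurs in either(T, int); the equation T =?= either(T, int) has no finite solution.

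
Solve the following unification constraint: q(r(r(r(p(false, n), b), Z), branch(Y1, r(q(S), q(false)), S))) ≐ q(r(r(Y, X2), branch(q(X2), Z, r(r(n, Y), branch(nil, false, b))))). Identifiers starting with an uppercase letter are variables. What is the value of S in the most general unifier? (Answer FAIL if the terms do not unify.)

Decompose q/1: r(r(r(p(false, n), b), Z), branch(Y1, r(q(S), q(false)), S)) ≐ r(r(Y, X2), branch(q(X2), Z, r(r(n, Y), branch(nil, false, b)))).
Decompose r/2: r(r(p(false, n), b), Z) ≐ r(Y, X2),  branch(Y1, r(q(S), q(false)), S) ≐ branch(q(X2), Z, r(r(n, Y), branch(nil, false, b))).
Decompose r/2: r(p(false, n), b) ≐ Y,  Z ≐ X2.
Bind Y := r(p(false, n), b); substituting into the one remaining equation that mentions Y gives: branch(Y1, r(q(S), q(false)), S) ≐ branch(q(X2), Z, r(r(n, r(p(false, n), b)), branch(nil, false, b))).
Bind Z := X2; substituting into the remaining equation gives: branch(Y1, r(q(S), q(false)), S) ≐ branch(q(X2), X2, r(r(n, r(p(false, n), b)), branch(nil, false, b))).
Decompose branch/3: Y1 ≐ q(X2),  r(q(S), q(false)) ≐ X2,  S ≐ r(r(n, r(p(false, n), b)), branch(nil, false, b)).
Bind Y1 := q(X2); no other remaining equation mentions Y1.
Bind X2 := r(q(S), q(false)); no other remaining equation mentions X2. Substituting into the earlier bindings gives Z := r(q(S), q(false)), Y1 := q(r(q(S), q(false))).
Bind S := r(r(n, r(p(false, n), b)), branch(nil, false, b)). Substituting into the earlier bindings gives Z := r(q(r(r(n, r(p(false, n), b)), branch(nil, false, b))), q(false)), Y1 := q(r(q(r(r(n, r(p(false, n), b)), branch(nil, false, b))), q(false))), X2 := r(q(r(r(n, r(p(false, n), b)), branch(nil, false, b))), q(false)).
MGU = { Y -> r(p(false, n), b), Z -> r(q(r(r(n, r(p(false, n), b)), branch(nil, false, b))), q(false)), Y1 -> q(r(q(r(r(n, r(p(false, n), b)), branch(nil, false, b))), q(false))), X2 -> r(q(r(r(n, r(p(false, n), b)), branch(nil, false, b))), q(false)), S -> r(r(n, r(p(false, n), b)), branch(nil, false, b)) }, so S -> r(r(n, r(p(false, n), b)), branch(nil, false, b)).

r(r(n, r(p(false, n), b)), branch(nil, false, b))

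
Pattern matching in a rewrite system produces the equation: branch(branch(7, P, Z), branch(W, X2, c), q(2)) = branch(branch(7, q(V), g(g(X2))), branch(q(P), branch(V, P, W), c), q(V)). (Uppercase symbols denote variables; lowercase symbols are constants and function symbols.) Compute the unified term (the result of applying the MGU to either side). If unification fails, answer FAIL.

Decompose branch/3: branch(7, P, Z) = branch(7, q(V), g(g(X2))),  branch(W, X2, c) = branch(q(P), branch(V, P, W), c),  q(2) = q(V).
Decompose branch/3: 7 = 7,  P = q(V),  Z = g(g(X2)).
Delete trivial equation 7 = 7.
Bind P := q(V); substituting into the one remaining equation that mentions P gives: branch(W, X2, c) = branch(q(q(V)), branch(V, q(V), W), c).
Bind Z := g(g(X2)); no other remaining equation mentions Z.
Decompose branch/3: W = q(q(V)),  X2 = branch(V, q(V), W),  c = c.
Bind W := q(q(V)); substituting into the one remaining equation that mentions W gives: X2 = branch(V, q(V), q(q(V))).
Bind X2 := branch(V, q(V), q(q(V))); no other remaining equation mentions X2. Substituting into the earlier binding gives Z := g(g(branch(V, q(V), q(q(V))))).
Delete trivial equation c = c.
Decompose q/1: 2 = V.
Bind V := 2. Substituting into the earlier bindings gives P := q(2), Z := g(g(branch(2, q(2), q(q(2))))), W := q(q(2)), X2 := branch(2, q(2), q(q(2))).
Applying the MGU to either side gives branch(branch(7, q(2), g(g(branch(2, q(2), q(q(2)))))), branch(q(q(2)), branch(2, q(2), q(q(2))), c), q(2)).

branch(branch(7, q(2), g(g(branch(2, q(2), q(q(2)))))), branch(q(q(2)), branch(2, q(2), q(q(2))), c), q(2))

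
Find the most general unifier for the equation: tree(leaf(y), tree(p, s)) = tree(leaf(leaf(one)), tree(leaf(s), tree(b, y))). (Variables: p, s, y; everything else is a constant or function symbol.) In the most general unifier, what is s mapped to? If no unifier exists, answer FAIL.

Decompose tree/2: leaf(y) = leaf(leaf(one)),  tree(p, s) = tree(leaf(s), tree(b, y)).
Decompose leaf/1: y = leaf(one).
Bind y := leaf(one); substituting into the remaining equation gives: tree(p, s) = tree(leaf(s), tree(b, leaf(one))).
Decompose tree/2: p = leaf(s),  s = tree(b, leaf(one)).
Bind p := leaf(s); no other remaining equation mentions p.
Bind s := tree(b, leaf(one)). Substituting into the earlier binding gives p := leaf(tree(b, leaf(one))).
MGU = { y ↦ leaf(one), p ↦ leaf(tree(b, leaf(one))), s ↦ tree(b, leaf(one)) }, so s ↦ tree(b, leaf(one)).

tree(b, leaf(one))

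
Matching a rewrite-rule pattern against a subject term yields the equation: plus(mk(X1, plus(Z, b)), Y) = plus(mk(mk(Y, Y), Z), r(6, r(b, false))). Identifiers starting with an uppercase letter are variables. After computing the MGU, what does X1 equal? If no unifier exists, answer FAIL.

Decompose plus/2: mk(X1, plus(Z, b)) = mk(mk(Y, Y), Z),  Y = r(6, r(b, false)).
Decompose mk/2: X1 = mk(Y, Y),  plus(Z, b) = Z.
Bind X1 := mk(Y, Y); no other remaining equation mentions X1.
Occurs check fails: Z occurs in plus(Z, b); the equation Z = plus(Z, b) has no finite solution.

FAIL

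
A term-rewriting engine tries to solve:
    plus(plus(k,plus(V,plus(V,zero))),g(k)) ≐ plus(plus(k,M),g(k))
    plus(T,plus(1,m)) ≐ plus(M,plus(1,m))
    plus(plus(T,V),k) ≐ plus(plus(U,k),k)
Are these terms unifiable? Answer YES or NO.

YES

Decompose plus/2: plus(k,plus(V,plus(V,zero))) ≐ plus(k,M),  g(k) ≐ g(k).
Decompose plus/2: k ≐ k,  plus(V,plus(V,zero)) ≐ M.
Delete trivial equation k ≐ k.
Bind M := plus(V,plus(V,zero)); substituting into the one remaining equation that mentions M gives: plus(T,plus(1,m)) ≐ plus(plus(V,plus(V,zero)),plus(1,m)).
Delete trivial equation g(k) ≐ g(k).
Decompose plus/2: T ≐ plus(V,plus(V,zero)),  plus(1,m) ≐ plus(1,m).
Bind T := plus(V,plus(V,zero)); substituting into the one remaining equation that mentions T gives: plus(plus(plus(V,plus(V,zero)),V),k) ≐ plus(plus(U,k),k).
Delete trivial equation plus(1,m) ≐ plus(1,m).
Decompose plus/2: plus(plus(V,plus(V,zero)),V) ≐ plus(U,k),  k ≐ k.
Decompose plus/2: plus(V,plus(V,zero)) ≐ U,  V ≐ k.
Bind U := plus(V,plus(V,zero)); no other remaining equation mentions U.
Bind V := k; no other remaining equation mentions V. Substituting into the earlier bindings gives M := plus(k,plus(k,zero)), T := plus(k,plus(k,zero)), U := plus(k,plus(k,zero)).
Delete trivial equation k ≐ k.
No equations remain and no clash or occurs-check failure arose, so a unifier exists.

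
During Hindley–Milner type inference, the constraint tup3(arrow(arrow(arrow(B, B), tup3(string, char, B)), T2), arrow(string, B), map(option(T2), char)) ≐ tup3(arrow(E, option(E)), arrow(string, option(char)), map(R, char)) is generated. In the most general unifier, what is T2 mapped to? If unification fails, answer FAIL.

option(arrow(arrow(option(char), option(char)), tup3(string, char, option(char))))

Decompose tup3/3: arrow(arrow(arrow(B, B), tup3(string, char, B)), T2) ≐ arrow(E, option(E)),  arrow(string, B) ≐ arrow(string, option(char)),  map(option(T2), char) ≐ map(R, char).
Decompose arrow/2: arrow(arrow(B, B), tup3(string, char, B)) ≐ E,  T2 ≐ option(E).
Bind E := arrow(arrow(B, B), tup3(string, char, B)); substituting into the one remaining equation that mentions E gives: T2 ≐ option(arrow(arrow(B, B), tup3(string, char, B))).
Bind T2 := option(arrow(arrow(B, B), tup3(string, char, B))); substituting into the one remaining equation that mentions T2 gives: map(option(option(arrow(arrow(B, B), tup3(string, char, B)))), char) ≐ map(R, char).
Decompose arrow/2: string ≐ string,  B ≐ option(char).
Delete trivial equation string ≐ string.
Bind B := option(char); substituting into the remaining equation gives: map(option(option(arrow(arrow(option(char), option(char)), tup3(string, char, option(char))))), char) ≐ map(R, char). Substituting into the earlier bindings gives E := arrow(arrow(option(char), option(char)), tup3(string, char, option(char))), T2 := option(arrow(arrow(option(char), option(char)), tup3(string, char, option(char)))).
Decompose map/2: option(option(arrow(arrow(option(char), option(char)), tup3(string, char, option(char))))) ≐ R,  char ≐ char.
Bind R := option(option(arrow(arrow(option(char), option(char)), tup3(string, char, option(char))))); no other remaining equation mentions R.
Delete trivial equation char ≐ char.
MGU = { E ↦ arrow(arrow(option(char), option(char)), tup3(string, char, option(char))), T2 ↦ option(arrow(arrow(option(char), option(char)), tup3(string, char, option(char)))), B ↦ option(char), R ↦ option(option(arrow(arrow(option(char), option(char)), tup3(string, char, option(char))))) }, so T2 ↦ option(arrow(arrow(option(char), option(char)), tup3(string, char, option(char)))).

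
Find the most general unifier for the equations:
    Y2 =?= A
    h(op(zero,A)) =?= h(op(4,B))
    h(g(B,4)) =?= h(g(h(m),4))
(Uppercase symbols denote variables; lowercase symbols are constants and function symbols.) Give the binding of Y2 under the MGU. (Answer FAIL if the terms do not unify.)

Bind Y2 := A; no other remaining equation mentions Y2.
Decompose h/1: op(zero,A) =?= op(4,B).
Decompose op/2: zero =?= 4,  A =?= B.
Clash: constants zero and 4 differ; no unifier exists.

FAIL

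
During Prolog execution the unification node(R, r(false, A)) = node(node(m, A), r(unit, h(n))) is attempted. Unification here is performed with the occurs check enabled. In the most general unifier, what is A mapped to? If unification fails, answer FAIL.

Decompose node/2: R = node(m, A),  r(false, A) = r(unit, h(n)).
Bind R := node(m, A); no other remaining equation mentions R.
Decompose r/2: false = unit,  A = h(n).
Clash: constants false and unit differ; no unifier exists.

FAIL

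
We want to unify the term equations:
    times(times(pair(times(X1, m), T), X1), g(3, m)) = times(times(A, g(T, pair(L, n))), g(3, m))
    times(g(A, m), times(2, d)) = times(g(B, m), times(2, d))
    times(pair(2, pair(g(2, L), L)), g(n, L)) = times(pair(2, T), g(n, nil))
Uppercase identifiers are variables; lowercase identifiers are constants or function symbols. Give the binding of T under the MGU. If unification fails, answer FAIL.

pair(g(2, nil), nil)

Decompose times/2: times(pair(times(X1, m), T), X1) = times(A, g(T, pair(L, n))),  g(3, m) = g(3, m).
Decompose times/2: pair(times(X1, m), T) = A,  X1 = g(T, pair(L, n)).
Bind A := pair(times(X1, m), T); substituting into the one remaining equation that mentions A gives: times(g(pair(times(X1, m), T), m), times(2, d)) = times(g(B, m), times(2, d)).
Bind X1 := g(T, pair(L, n)); substituting into the one remaining equation that mentions X1 gives: times(g(pair(times(g(T, pair(L, n)), m), T), m), times(2, d)) = times(g(B, m), times(2, d)). Substituting into the earlier binding gives A := pair(times(g(T, pair(L, n)), m), T).
Delete trivial equation g(3, m) = g(3, m).
Decompose times/2: g(pair(times(g(T, pair(L, n)), m), T), m) = g(B, m),  times(2, d) = times(2, d).
Decompose g/2: pair(times(g(T, pair(L, n)), m), T) = B,  m = m.
Bind B := pair(times(g(T, pair(L, n)), m), T); no other remaining equation mentions B.
Delete trivial equation m = m.
Delete trivial equation times(2, d) = times(2, d).
Decompose times/2: pair(2, pair(g(2, L), L)) = pair(2, T),  g(n, L) = g(n, nil).
Decompose pair/2: 2 = 2,  pair(g(2, L), L) = T.
Delete trivial equation 2 = 2.
Bind T := pair(g(2, L), L); no other remaining equation mentions T. Substituting into the earlier bindings gives A := pair(times(g(pair(g(2, L), L), pair(L, n)), m), pair(g(2, L), L)), X1 := g(pair(g(2, L), L), pair(L, n)), B := pair(times(g(pair(g(2, L), L), pair(L, n)), m), pair(g(2, L), L)).
Decompose g/2: n = n,  L = nil.
Delete trivial equation n = n.
Bind L := nil. Substituting into the earlier bindings gives A := pair(times(g(pair(g(2, nil), nil), pair(nil, n)), m), pair(g(2, nil), nil)), X1 := g(pair(g(2, nil), nil), pair(nil, n)), B := pair(times(g(pair(g(2, nil), nil), pair(nil, n)), m), pair(g(2, nil), nil)), T := pair(g(2, nil), nil).
MGU = { A := pair(times(g(pair(g(2, nil), nil), pair(nil, n)), m), pair(g(2, nil), nil)), X1 := g(pair(g(2, nil), nil), pair(nil, n)), B := pair(times(g(pair(g(2, nil), nil), pair(nil, n)), m), pair(g(2, nil), nil)), T := pair(g(2, nil), nil), L := nil }, so T := pair(g(2, nil), nil).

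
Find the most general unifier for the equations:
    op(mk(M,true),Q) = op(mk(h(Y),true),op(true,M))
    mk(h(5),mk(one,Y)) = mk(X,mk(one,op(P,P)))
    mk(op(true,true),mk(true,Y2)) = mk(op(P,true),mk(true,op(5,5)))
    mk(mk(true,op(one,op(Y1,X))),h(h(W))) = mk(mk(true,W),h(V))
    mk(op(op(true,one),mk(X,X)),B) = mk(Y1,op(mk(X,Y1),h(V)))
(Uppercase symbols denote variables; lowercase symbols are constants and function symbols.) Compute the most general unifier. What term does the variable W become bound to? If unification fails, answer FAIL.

op(one,op(op(op(true,one),mk(h(5),h(5))),h(5)))

Decompose op/2: mk(M,true) = mk(h(Y),true),  Q = op(true,M).
Decompose mk/2: M = h(Y),  true = true.
Bind M := h(Y); substituting into the one remaining equation that mentions M gives: Q = op(true,h(Y)).
Delete trivial equation true = true.
Bind Q := op(true,h(Y)); no other remaining equation mentions Q.
Decompose mk/2: h(5) = X,  mk(one,Y) = mk(one,op(P,P)).
Bind X := h(5); substituting into the 2 remaining equations that mention X gives: mk(mk(true,op(one,op(Y1,h(5)))),h(h(W))) = mk(mk(true,W),h(V)),  mk(op(op(true,one),mk(h(5),h(5))),B) = mk(Y1,op(mk(h(5),Y1),h(V))).
Decompose mk/2: one = one,  Y = op(P,P).
Delete trivial equation one = one.
Bind Y := op(P,P); no other remaining equation mentions Y. Substituting into the earlier bindings gives M := h(op(P,P)), Q := op(true,h(op(P,P))).
Decompose mk/2: op(true,true) = op(P,true),  mk(true,Y2) = mk(true,op(5,5)).
Decompose op/2: true = P,  true = true.
Bind P := true; no other remaining equation mentions P. Substituting into the earlier bindings gives M := h(op(true,true)), Q := op(true,h(op(true,true))), Y := op(true,true).
Delete trivial equation true = true.
Decompose mk/2: true = true,  Y2 = op(5,5).
Delete trivial equation true = true.
Bind Y2 := op(5,5); no other remaining equation mentions Y2.
Decompose mk/2: mk(true,op(one,op(Y1,h(5)))) = mk(true,W),  h(h(W)) = h(V).
Decompose mk/2: true = true,  op(one,op(Y1,h(5))) = W.
Delete trivial equation true = true.
Bind W := op(one,op(Y1,h(5))); substituting into the one remaining equation that mentions W gives: h(h(op(one,op(Y1,h(5))))) = h(V).
Decompose h/1: h(op(one,op(Y1,h(5)))) = V.
Bind V := h(op(one,op(Y1,h(5)))); substituting into the remaining equation gives: mk(op(op(true,one),mk(h(5),h(5))),B) = mk(Y1,op(mk(h(5),Y1),h(h(op(one,op(Y1,h(5))))))).
Decompose mk/2: op(op(true,one),mk(h(5),h(5))) = Y1,  B = op(mk(h(5),Y1),h(h(op(one,op(Y1,h(5)))))).
Bind Y1 := op(op(true,one),mk(h(5),h(5))); substituting into the remaining equation gives: B = op(mk(h(5),op(op(true,one),mk(h(5),h(5)))),h(h(op(one,op(op(op(true,one),mk(h(5),h(5))),h(5)))))). Substituting into the earlier bindings gives W := op(one,op(op(op(true,one),mk(h(5),h(5))),h(5))), V := h(op(one,op(op(op(true,one),mk(h(5),h(5))),h(5)))).
Bind B := op(mk(h(5),op(op(true,one),mk(h(5),h(5)))),h(h(op(one,op(op(op(true,one),mk(h(5),h(5))),h(5)))))).
MGU = { M := h(op(true,true)), Q := op(true,h(op(true,true))), X := h(5), Y := op(true,true), P := true, Y2 := op(5,5), W := op(one,op(op(op(true,one),mk(h(5),h(5))),h(5))), V := h(op(one,op(op(op(true,one),mk(h(5),h(5))),h(5)))), Y1 := op(op(true,one),mk(h(5),h(5))), B := op(mk(h(5),op(op(true,one),mk(h(5),h(5)))),h(h(op(one,op(op(op(true,one),mk(h(5),h(5))),h(5)))))) }, so W := op(one,op(op(op(true,one),mk(h(5),h(5))),h(5))).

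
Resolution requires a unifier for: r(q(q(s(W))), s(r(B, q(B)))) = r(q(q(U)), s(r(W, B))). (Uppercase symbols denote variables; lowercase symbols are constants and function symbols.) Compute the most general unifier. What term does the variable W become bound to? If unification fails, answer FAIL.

FAIL

Decompose r/2: q(q(s(W))) = q(q(U)),  s(r(B, q(B))) = s(r(W, B)).
Decompose q/1: q(s(W)) = q(U).
Decompose q/1: s(W) = U.
Bind U := s(W); no other remaining equation mentions U.
Decompose s/1: r(B, q(B)) = r(W, B).
Decompose r/2: B = W,  q(B) = B.
Bind B := W; substituting into the remaining equation gives: q(W) = W.
Occurs check fails: W occurs in q(W); the equation W = q(W) has no finite solution.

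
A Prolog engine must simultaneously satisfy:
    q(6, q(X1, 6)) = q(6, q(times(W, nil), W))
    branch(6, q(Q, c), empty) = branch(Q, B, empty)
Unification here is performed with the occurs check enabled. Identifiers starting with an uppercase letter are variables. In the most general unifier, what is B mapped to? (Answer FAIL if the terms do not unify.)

q(6, c)

Decompose q/2: 6 = 6,  q(X1, 6) = q(times(W, nil), W).
Delete trivial equation 6 = 6.
Decompose q/2: X1 = times(W, nil),  6 = W.
Bind X1 := times(W, nil); no other remaining equation mentions X1.
Bind W := 6; no other remaining equation mentions W. Substituting into the earlier binding gives X1 := times(6, nil).
Decompose branch/3: 6 = Q,  q(Q, c) = B,  empty = empty.
Bind Q := 6; substituting into the one remaining equation that mentions Q gives: q(6, c) = B.
Bind B := q(6, c); no other remaining equation mentions B.
Delete trivial equation empty = empty.
MGU = { X1 = times(6, nil), W = 6, Q = 6, B = q(6, c) }, so B = q(6, c).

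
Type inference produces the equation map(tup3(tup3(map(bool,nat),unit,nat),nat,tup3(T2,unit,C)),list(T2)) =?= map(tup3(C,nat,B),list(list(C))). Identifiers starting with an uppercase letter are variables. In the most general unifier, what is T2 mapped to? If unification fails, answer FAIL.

Decompose map/2: tup3(tup3(map(bool,nat),unit,nat),nat,tup3(T2,unit,C)) =?= tup3(C,nat,B),  list(T2) =?= list(list(C)).
Decompose tup3/3: tup3(map(bool,nat),unit,nat) =?= C,  nat =?= nat,  tup3(T2,unit,C) =?= B.
Bind C := tup3(map(bool,nat),unit,nat); substituting into the 2 remaining equations that mention C gives: tup3(T2,unit,tup3(map(bool,nat),unit,nat)) =?= B,  list(T2) =?= list(list(tup3(map(bool,nat),unit,nat))).
Delete trivial equation nat =?= nat.
Bind B := tup3(T2,unit,tup3(map(bool,nat),unit,nat)); no other remaining equation mentions B.
Decompose list/1: T2 =?= list(tup3(map(bool,nat),unit,nat)).
Bind T2 := list(tup3(map(bool,nat),unit,nat)). Substituting into the earlier binding gives B := tup3(list(tup3(map(bool,nat),unit,nat)),unit,tup3(map(bool,nat),unit,nat)).
MGU = { C ↦ tup3(map(bool,nat),unit,nat), B ↦ tup3(list(tup3(map(bool,nat),unit,nat)),unit,tup3(map(bool,nat),unit,nat)), T2 ↦ list(tup3(map(bool,nat),unit,nat)) }, so T2 ↦ list(tup3(map(bool,nat),unit,nat)).

list(tup3(map(bool,nat),unit,nat))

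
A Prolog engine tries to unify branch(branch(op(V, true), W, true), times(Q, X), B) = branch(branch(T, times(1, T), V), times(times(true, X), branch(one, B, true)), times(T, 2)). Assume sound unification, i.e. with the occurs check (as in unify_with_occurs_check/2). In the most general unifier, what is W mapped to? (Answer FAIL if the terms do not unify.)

Decompose branch/3: branch(op(V, true), W, true) = branch(T, times(1, T), V),  times(Q, X) = times(times(true, X), branch(one, B, true)),  B = times(T, 2).
Decompose branch/3: op(V, true) = T,  W = times(1, T),  true = V.
Bind T := op(V, true); substituting into the 2 remaining equations that mention T gives: W = times(1, op(V, true)),  B = times(op(V, true), 2).
Bind W := times(1, op(V, true)); no other remaining equation mentions W.
Bind V := true; substituting into the one remaining equation that mentions V gives: B = times(op(true, true), 2). Substituting into the earlier bindings gives T := op(true, true), W := times(1, op(true, true)).
Decompose times/2: Q = times(true, X),  X = branch(one, B, true).
Bind Q := times(true, X); no other remaining equation mentions Q.
Bind X := branch(one, B, true); no other remaining equation mentions X. Substituting into the earlier binding gives Q := times(true, branch(one, B, true)).
Bind B := times(op(true, true), 2). Substituting into the earlier bindings gives Q := times(true, branch(one, times(op(true, true), 2), true)), X := branch(one, times(op(true, true), 2), true).
MGU = { T ↦ op(true, true), W ↦ times(1, op(true, true)), V ↦ true, Q ↦ times(true, branch(one, times(op(true, true), 2), true)), X ↦ branch(one, times(op(true, true), 2), true), B ↦ times(op(true, true), 2) }, so W ↦ times(1, op(true, true)).

times(1, op(true, true))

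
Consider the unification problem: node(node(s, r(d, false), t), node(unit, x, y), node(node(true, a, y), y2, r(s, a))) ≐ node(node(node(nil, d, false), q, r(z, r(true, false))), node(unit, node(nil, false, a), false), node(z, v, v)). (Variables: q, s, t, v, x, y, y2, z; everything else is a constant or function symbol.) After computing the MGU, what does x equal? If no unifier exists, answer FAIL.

node(nil, false, a)

Decompose node/3: node(s, r(d, false), t) ≐ node(node(nil, d, false), q, r(z, r(true, false))),  node(unit, x, y) ≐ node(unit, node(nil, false, a), false),  node(node(true, a, y), y2, r(s, a)) ≐ node(z, v, v).
Decompose node/3: s ≐ node(nil, d, false),  r(d, false) ≐ q,  t ≐ r(z, r(true, false)).
Bind s := node(nil, d, false); substituting into the one remaining equation that mentions s gives: node(node(true, a, y), y2, r(node(nil, d, false), a)) ≐ node(z, v, v).
Bind q := r(d, false); no other remaining equation mentions q.
Bind t := r(z, r(true, false)); no other remaining equation mentions t.
Decompose node/3: unit ≐ unit,  x ≐ node(nil, false, a),  y ≐ false.
Delete trivial equation unit ≐ unit.
Bind x := node(nil, false, a); no other remaining equation mentions x.
Bind y := false; substituting into the remaining equation gives: node(node(true, a, false), y2, r(node(nil, d, false), a)) ≐ node(z, v, v).
Decompose node/3: node(true, a, false) ≐ z,  y2 ≐ v,  r(node(nil, d, false), a) ≐ v.
Bind z := node(true, a, false); no other remaining equation mentions z. Substituting into the earlier binding gives t := r(node(true, a, false), r(true, false)).
Bind y2 := v; no other remaining equation mentions y2.
Bind v := r(node(nil, d, false), a). Substituting into the earlier binding gives y2 := r(node(nil, d, false), a).
MGU = { s -> node(nil, d, false), q -> r(d, false), t -> r(node(true, a, false), r(true, false)), x -> node(nil, false, a), y -> false, z -> node(true, a, false), y2 -> r(node(nil, d, false), a), v -> r(node(nil, d, false), a) }, so x -> node(nil, false, a).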